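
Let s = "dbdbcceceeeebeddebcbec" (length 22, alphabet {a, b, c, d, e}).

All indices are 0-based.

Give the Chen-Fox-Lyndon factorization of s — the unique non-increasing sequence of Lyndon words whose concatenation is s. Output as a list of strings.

emit factor 1: 'd' (i=0, period=1)
emit factor 2: 'bd' (i=1, period=2)
emit factor 3: 'bcceceeeebedde' (i=3, period=14)
emit factor 4: 'bcbec' (i=17, period=5)

["d", "bd", "bcceceeeebedde", "bcbec"]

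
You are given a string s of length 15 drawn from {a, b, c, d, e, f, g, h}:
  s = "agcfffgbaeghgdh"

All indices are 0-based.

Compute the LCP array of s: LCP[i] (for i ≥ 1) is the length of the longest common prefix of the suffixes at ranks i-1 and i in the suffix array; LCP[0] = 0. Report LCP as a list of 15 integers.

sorted suffixes:
  #0 SA[0]=8  'aeghgdh'
  #1 SA[1]=0  'agcfffgbaeghgdh'
  #2 SA[2]=7  'baeghgdh'
  #3 SA[3]=2  'cfffgbaeghgdh'
  #4 SA[4]=13  'dh'
  #5 SA[5]=9  'eghgdh'
  #6 SA[6]=3  'fffgbaeghgdh'
  #7 SA[7]=4  'ffgbaeghgdh'
  #8 SA[8]=5  'fgbaeghgdh'
  #9 SA[9]=6  'gbaeghgdh'
  #10 SA[10]=1  'gcfffgbaeghgdh'
  #11 SA[11]=12  'gdh'
  #12 SA[12]=10  'ghgdh'
  #13 SA[13]=14  'h'
  #14 SA[14]=11  'hgdh'

SA = [8, 0, 7, 2, 13, 9, 3, 4, 5, 6, 1, 12, 10, 14, 11]
i: (SA[i-1],SA[i]) lcp shared
  1: (8,0) 1 'a'
  2: (0,7) 0 ''
  3: (7,2) 0 ''
  4: (2,13) 0 ''
  5: (13,9) 0 ''
  6: (9,3) 0 ''
  7: (3,4) 2 'ff'
  8: (4,5) 1 'f'
  9: (5,6) 0 ''
  10: (6,1) 1 'g'
  11: (1,12) 1 'g'
  12: (12,10) 1 'g'
  13: (10,14) 0 ''
  14: (14,11) 1 'h'

[0, 1, 0, 0, 0, 0, 0, 2, 1, 0, 1, 1, 1, 0, 1]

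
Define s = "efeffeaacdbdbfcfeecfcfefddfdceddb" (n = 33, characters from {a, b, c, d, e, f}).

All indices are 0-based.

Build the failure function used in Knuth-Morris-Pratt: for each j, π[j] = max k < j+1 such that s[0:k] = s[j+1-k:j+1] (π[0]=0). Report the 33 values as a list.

π[0] = 0
j=1 s[j]='f': π[1]=0 (border '')
j=2 s[j]='e': π[2]=1 (border 'e')
j=3 s[j]='f': π[3]=2 (border 'ef')
j=4 s[j]='f': k: 2→0; π[4]=0 (border '')
j=5 s[j]='e': π[5]=1 (border 'e')
j=6 s[j]='a': k: 1→0; π[6]=0 (border '')
j=7 s[j]='a': π[7]=0 (border '')
j=8 s[j]='c': π[8]=0 (border '')
j=9 s[j]='d': π[9]=0 (border '')
j=10 s[j]='b': π[10]=0 (border '')
j=11 s[j]='d': π[11]=0 (border '')
j=12 s[j]='b': π[12]=0 (border '')
j=13 s[j]='f': π[13]=0 (border '')
j=14 s[j]='c': π[14]=0 (border '')
j=15 s[j]='f': π[15]=0 (border '')
j=16 s[j]='e': π[16]=1 (border 'e')
j=17 s[j]='e': k: 1→0; π[17]=1 (border 'e')
j=18 s[j]='c': k: 1→0; π[18]=0 (border '')
j=19 s[j]='f': π[19]=0 (border '')
j=20 s[j]='c': π[20]=0 (border '')
j=21 s[j]='f': π[21]=0 (border '')
j=22 s[j]='e': π[22]=1 (border 'e')
j=23 s[j]='f': π[23]=2 (border 'ef')
j=24 s[j]='d': k: 2→0; π[24]=0 (border '')
j=25 s[j]='d': π[25]=0 (border '')
j=26 s[j]='f': π[26]=0 (border '')
j=27 s[j]='d': π[27]=0 (border '')
j=28 s[j]='c': π[28]=0 (border '')
j=29 s[j]='e': π[29]=1 (border 'e')
j=30 s[j]='d': k: 1→0; π[30]=0 (border '')
j=31 s[j]='d': π[31]=0 (border '')
j=32 s[j]='b': π[32]=0 (border '')

[0, 0, 1, 2, 0, 1, 0, 0, 0, 0, 0, 0, 0, 0, 0, 0, 1, 1, 0, 0, 0, 0, 1, 2, 0, 0, 0, 0, 0, 1, 0, 0, 0]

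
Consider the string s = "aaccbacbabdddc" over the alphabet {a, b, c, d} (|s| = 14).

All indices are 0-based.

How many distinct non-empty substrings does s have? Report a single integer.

90

sorted suffixes:
  #0 SA[0]=0  'aaccbacbabdddc'
  #1 SA[1]=8  'abdddc'
  #2 SA[2]=5  'acbabdddc'
  #3 SA[3]=1  'accbacbabdddc'
  #4 SA[4]=7  'babdddc'
  #5 SA[5]=4  'bacbabdddc'
  #6 SA[6]=9  'bdddc'
  #7 SA[7]=13  'c'
  #8 SA[8]=6  'cbabdddc'
  #9 SA[9]=3  'cbacbabdddc'
  #10 SA[10]=2  'ccbacbabdddc'
  #11 SA[11]=12  'dc'
  #12 SA[12]=11  'ddc'
  #13 SA[13]=10  'dddc'

SA = [0, 8, 5, 1, 7, 4, 9, 13, 6, 3, 2, 12, 11, 10]
[i] adj suffixes → lcp
  [1] 0/8 → 1 ('a')
  [2] 8/5 → 1 ('a')
  [3] 5/1 → 2 ('ac')
  [4] 1/7 → 0 ('')
  [5] 7/4 → 2 ('ba')
  [6] 4/9 → 1 ('b')
  [7] 9/13 → 0 ('')
  [8] 13/6 → 1 ('c')
  [9] 6/3 → 3 ('cba')
  [10] 3/2 → 1 ('c')
  [11] 2/12 → 0 ('')
  [12] 12/11 → 1 ('d')
  [13] 11/10 → 2 ('dd')

n(n+1)/2 = 14·15/2 = 105
Σ LCP = 0 + 1 + 1 + 2 + 0 + 2 + 1 + 0 + 1 + 3 + 1 + 0 + 1 + 2 = 15
distinct = 105 − 15 = 90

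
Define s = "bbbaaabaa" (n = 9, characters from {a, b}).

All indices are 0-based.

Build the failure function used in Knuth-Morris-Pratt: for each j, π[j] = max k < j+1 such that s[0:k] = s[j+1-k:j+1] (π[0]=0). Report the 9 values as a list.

π[0] = 0
j=1 s[j]='b': π[1]=1 (border 'b')
j=2 s[j]='b': π[2]=2 (border 'bb')
j=3 s[j]='a': k: 2→1→0; π[3]=0 (border '')
j=4 s[j]='a': π[4]=0 (border '')
j=5 s[j]='a': π[5]=0 (border '')
j=6 s[j]='b': π[6]=1 (border 'b')
j=7 s[j]='a': k: 1→0; π[7]=0 (border '')
j=8 s[j]='a': π[8]=0 (border '')

[0, 1, 2, 0, 0, 0, 1, 0, 0]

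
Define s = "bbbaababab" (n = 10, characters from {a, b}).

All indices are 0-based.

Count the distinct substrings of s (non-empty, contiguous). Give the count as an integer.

rank | idx | suffix
   0 |   3 | aababab
   1 |   8 | ab
   2 |   6 | abab
   3 |   4 | ababab
   4 |   9 | b
   5 |   2 | baababab
   6 |   7 | bab
   7 |   5 | babab
   8 |   1 | bbaababab
   9 |   0 | bbbaababab

SA = [3, 8, 6, 4, 9, 2, 7, 5, 1, 0]
rank  pair      lcp
   1  s[3:],s[8:]  1  'a'
   2  s[8:],s[6:]  2  'ab'
   3  s[6:],s[4:]  4  'abab'
   4  s[4:],s[9:]  0  ''
   5  s[9:],s[2:]  1  'b'
   6  s[2:],s[7:]  2  'ba'
   7  s[7:],s[5:]  3  'bab'
   8  s[5:],s[1:]  1  'b'
   9  s[1:],s[0:]  2  'bb'

n(n+1)/2 = 10·11/2 = 55
Σ LCP = 0 + 1 + 2 + 4 + 0 + 1 + 2 + 3 + 1 + 2 = 16
distinct = 55 − 16 = 39

39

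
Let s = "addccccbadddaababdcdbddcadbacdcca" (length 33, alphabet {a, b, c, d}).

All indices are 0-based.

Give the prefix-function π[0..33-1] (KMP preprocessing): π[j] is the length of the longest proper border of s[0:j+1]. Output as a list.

π[0] = 0
j=1 s[j]='d': π[1]=0 (border '')
j=2 s[j]='d': π[2]=0 (border '')
j=3 s[j]='c': π[3]=0 (border '')
j=4 s[j]='c': π[4]=0 (border '')
j=5 s[j]='c': π[5]=0 (border '')
j=6 s[j]='c': π[6]=0 (border '')
j=7 s[j]='b': π[7]=0 (border '')
j=8 s[j]='a': π[8]=1 (border 'a')
j=9 s[j]='d': π[9]=2 (border 'ad')
j=10 s[j]='d': π[10]=3 (border 'add')
j=11 s[j]='d': k: 3→0; π[11]=0 (border '')
j=12 s[j]='a': π[12]=1 (border 'a')
j=13 s[j]='a': k: 1→0; π[13]=1 (border 'a')
j=14 s[j]='b': k: 1→0; π[14]=0 (border '')
j=15 s[j]='a': π[15]=1 (border 'a')
j=16 s[j]='b': k: 1→0; π[16]=0 (border '')
j=17 s[j]='d': π[17]=0 (border '')
j=18 s[j]='c': π[18]=0 (border '')
j=19 s[j]='d': π[19]=0 (border '')
j=20 s[j]='b': π[20]=0 (border '')
j=21 s[j]='d': π[21]=0 (border '')
j=22 s[j]='d': π[22]=0 (border '')
j=23 s[j]='c': π[23]=0 (border '')
j=24 s[j]='a': π[24]=1 (border 'a')
j=25 s[j]='d': π[25]=2 (border 'ad')
j=26 s[j]='b': k: 2→0; π[26]=0 (border '')
j=27 s[j]='a': π[27]=1 (border 'a')
j=28 s[j]='c': k: 1→0; π[28]=0 (border '')
j=29 s[j]='d': π[29]=0 (border '')
j=30 s[j]='c': π[30]=0 (border '')
j=31 s[j]='c': π[31]=0 (border '')
j=32 s[j]='a': π[32]=1 (border 'a')

[0, 0, 0, 0, 0, 0, 0, 0, 1, 2, 3, 0, 1, 1, 0, 1, 0, 0, 0, 0, 0, 0, 0, 0, 1, 2, 0, 1, 0, 0, 0, 0, 1]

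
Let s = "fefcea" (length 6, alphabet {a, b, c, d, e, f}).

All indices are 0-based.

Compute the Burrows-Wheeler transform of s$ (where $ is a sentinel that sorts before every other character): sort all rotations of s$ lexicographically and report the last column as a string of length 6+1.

rank  rotation last
    0  $fefcea  a
    1  a$fefce  e
    2  cea$fef  f
    3  ea$fefc  c
    4  efcea$f  f
    5  fcea$fe  e
    6  fefcea$  $

aefcfe$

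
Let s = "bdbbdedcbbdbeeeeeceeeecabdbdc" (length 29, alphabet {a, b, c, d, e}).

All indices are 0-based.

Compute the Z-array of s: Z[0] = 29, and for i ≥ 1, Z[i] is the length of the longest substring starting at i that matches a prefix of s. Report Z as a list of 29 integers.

[29, 0, 1, 2, 0, 0, 0, 0, 1, 3, 0, 1, 0, 0, 0, 0, 0, 0, 0, 0, 0, 0, 0, 0, 3, 0, 2, 0, 0]

Z[0]=29
i=1: outside box; Z[1]=0
i=2: outside box; Z[2]=1 extend→box=[2,3)
i=3: outside box; Z[3]=2 extend→box=[3,5)
i=4: min(r-i=1, Z[1]=0)=0; Z[4]=0
i=5: outside box; Z[5]=0
i=6: outside box; Z[6]=0
i=7: outside box; Z[7]=0
i=8: outside box; Z[8]=1 extend→box=[8,9)
i=9: outside box; Z[9]=3 extend→box=[9,12)
i=10: min(r-i=2, Z[1]=0)=0; Z[10]=0
i=11: min(r-i=1, Z[2]=1)=1; Z[11]=1
i=12: outside box; Z[12]=0
i=13: outside box; Z[13]=0
i=14: outside box; Z[14]=0
i=15: outside box; Z[15]=0
i=16: outside box; Z[16]=0
i=17: outside box; Z[17]=0
i=18: outside box; Z[18]=0
i=19: outside box; Z[19]=0
i=20: outside box; Z[20]=0
i=21: outside box; Z[21]=0
i=22: outside box; Z[22]=0
i=23: outside box; Z[23]=0
i=24: outside box; Z[24]=3 extend→box=[24,27)
i=25: min(r-i=2, Z[1]=0)=0; Z[25]=0
i=26: min(r-i=1, Z[2]=1)=1; Z[26]=2 extend→box=[26,28)
i=27: min(r-i=1, Z[1]=0)=0; Z[27]=0
i=28: outside box; Z[28]=0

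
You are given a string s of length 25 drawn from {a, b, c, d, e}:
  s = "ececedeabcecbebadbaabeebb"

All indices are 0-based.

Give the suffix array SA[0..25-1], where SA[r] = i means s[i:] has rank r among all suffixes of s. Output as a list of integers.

[18, 7, 19, 15, 24, 17, 14, 23, 8, 12, 20, 11, 9, 1, 3, 16, 5, 6, 13, 22, 10, 0, 2, 4, 21]

rank | idx | suffix
   0 |  18 | aabeebb
   1 |   7 | abcecbebadbaabeebb
   2 |  19 | abeebb
   3 |  15 | adbaabeebb
   4 |  24 | b
   5 |  17 | baabeebb
   6 |  14 | badbaabeebb
   7 |  23 | bb
   8 |   8 | bcecbebadbaabeebb
   9 |  12 | bebadbaabeebb
  10 |  20 | beebb
  11 |  11 | cbebadbaabeebb
  12 |   9 | cecbebadbaabeebb
  13 |   1 | cecedeabcecbebadbaabeebb
  14 |   3 | cedeabcecbebadbaabeebb
  15 |  16 | dbaabeebb
  16 |   5 | deabcecbebadbaabeebb
  17 |   6 | eabcecbebadbaabeebb
  18 |  13 | ebadbaabeebb
  19 |  22 | ebb
  20 |  10 | ecbebadbaabeebb
  21 |   0 | ececedeabcecbebadbaabeebb
  22 |   2 | ecedeabcecbebadbaabeebb
  23 |   4 | edeabcecbebadbaabeebb
  24 |  21 | eebb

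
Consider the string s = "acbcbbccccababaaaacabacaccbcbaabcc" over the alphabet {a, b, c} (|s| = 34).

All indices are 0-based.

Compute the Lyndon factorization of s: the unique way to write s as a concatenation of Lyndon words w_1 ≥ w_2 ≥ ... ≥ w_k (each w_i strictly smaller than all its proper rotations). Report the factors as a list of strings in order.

["acbcbbcccc", "ab", "ab", "aaaacabacaccbcbaabcc"]

emit factor 1: 'acbcbbcccc' (i=0, period=10)
emit factor 2: 'ab' (i=10, period=2)
emit factor 3: 'ab' (i=12, period=2)
emit factor 4: 'aaaacabacaccbcbaabcc' (i=14, period=20)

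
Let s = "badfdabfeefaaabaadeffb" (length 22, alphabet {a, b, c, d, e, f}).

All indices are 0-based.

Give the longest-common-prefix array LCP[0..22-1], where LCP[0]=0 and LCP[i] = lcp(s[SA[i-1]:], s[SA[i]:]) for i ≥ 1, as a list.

rank→(start, suffix):
  0 → (11, 'aaabaadeffb')
  1 → (12, 'aabaadeffb')
  2 → (15, 'aadeffb')
  3 → (13, 'abaadeffb')
  4 → (5, 'abfeefaaabaadeffb')
  5 → (16, 'adeffb')
  6 → (1, 'adfdabfeefaaabaadeffb')
  7 → (21, 'b')
  8 → (14, 'baadeffb')
  9 → (0, 'badfdabfeefaaabaadeffb')
  10 → (6, 'bfeefaaabaadeffb')
  11 → (4, 'dabfeefaaabaadeffb')
  12 → (17, 'deffb')
  13 → (2, 'dfdabfeefaaabaadeffb')
  14 → (8, 'eefaaabaadeffb')
  15 → (9, 'efaaabaadeffb')
  16 → (18, 'effb')
  17 → (10, 'faaabaadeffb')
  18 → (20, 'fb')
  19 → (3, 'fdabfeefaaabaadeffb')
  20 → (7, 'feefaaabaadeffb')
  21 → (19, 'ffb')

SA = [11, 12, 15, 13, 5, 16, 1, 21, 14, 0, 6, 4, 17, 2, 8, 9, 18, 10, 20, 3, 7, 19]
rank  pair      lcp
   1  s[11:],s[12:]  2  'aa'
   2  s[12:],s[15:]  2  'aa'
   3  s[15:],s[13:]  1  'a'
   4  s[13:],s[5:]  2  'ab'
   5  s[5:],s[16:]  1  'a'
   6  s[16:],s[1:]  2  'ad'
   7  s[1:],s[21:]  0  ''
   8  s[21:],s[14:]  1  'b'
   9  s[14:],s[0:]  2  'ba'
  10  s[0:],s[6:]  1  'b'
  11  s[6:],s[4:]  0  ''
  12  s[4:],s[17:]  1  'd'
  13  s[17:],s[2:]  1  'd'
  14  s[2:],s[8:]  0  ''
  15  s[8:],s[9:]  1  'e'
  16  s[9:],s[18:]  2  'ef'
  17  s[18:],s[10:]  0  ''
  18  s[10:],s[20:]  1  'f'
  19  s[20:],s[3:]  1  'f'
  20  s[3:],s[7:]  1  'f'
  21  s[7:],s[19:]  1  'f'

[0, 2, 2, 1, 2, 1, 2, 0, 1, 2, 1, 0, 1, 1, 0, 1, 2, 0, 1, 1, 1, 1]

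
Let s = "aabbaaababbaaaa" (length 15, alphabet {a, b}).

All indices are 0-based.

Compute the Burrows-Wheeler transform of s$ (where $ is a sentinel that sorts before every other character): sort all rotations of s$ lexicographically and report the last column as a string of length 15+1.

rank  rotation          last
    0  $aabbaaababbaaaa  a
    1  a$aabbaaababbaaa  a
    2  aa$aabbaaababbaa  a
    3  aaa$aabbaaababba  a
    4  aaaa$aabbaaababb  b
    5  aaababbaaaa$aabb  b
    6  aababbaaaa$aabba  a
    7  aabbaaababbaaaa$  $
    8  ababbaaaa$aabbaa  a
    9  abbaaaa$aabbaaab  b
   10  abbaaababbaaaa$a  a
   11  baaaa$aabbaaabab  b
   12  baaababbaaaa$aab  b
   13  babbaaaa$aabbaaa  a
   14  bbaaaa$aabbaaaba  a
   15  bbaaababbaaaa$aa  a

aaaabba$ababbaaa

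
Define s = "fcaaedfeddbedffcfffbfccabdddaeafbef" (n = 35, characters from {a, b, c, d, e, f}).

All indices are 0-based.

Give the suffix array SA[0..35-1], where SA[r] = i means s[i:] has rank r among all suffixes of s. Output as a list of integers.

[2, 23, 28, 3, 30, 24, 10, 32, 19, 1, 22, 21, 15, 27, 9, 26, 8, 25, 5, 12, 29, 7, 4, 11, 33, 34, 31, 18, 0, 20, 14, 6, 17, 13, 16]

rank→(start, suffix):
  0 → (2, 'aaedfeddbedffcfffbfccabdddaeafbef')
  1 → (23, 'abdddaeafbef')
  2 → (28, 'aeafbef')
  3 → (3, 'aedfeddbedffcfffbfccabdddaeafbef')
  4 → (30, 'afbef')
  5 → (24, 'bdddaeafbef')
  6 → (10, 'bedffcfffbfccabdddaeafbef')
  7 → (32, 'bef')
  8 → (19, 'bfccabdddaeafbef')
  9 → (1, 'caaedfeddbedffcfffbfccabdddaeafbef')
  10 → (22, 'cabdddaeafbef')
  11 → (21, 'ccabdddaeafbef')
  12 → (15, 'cfffbfccabdddaeafbef')
  13 → (27, 'daeafbef')
  14 → (9, 'dbedffcfffbfccabdddaeafbef')
  15 → (26, 'ddaeafbef')
  16 → (8, 'ddbedffcfffbfccabdddaeafbef')
  17 → (25, 'dddaeafbef')
  18 → (5, 'dfeddbedffcfffbfccabdddaeafbef')
  19 → (12, 'dffcfffbfccabdddaeafbef')
  20 → (29, 'eafbef')
  21 → (7, 'eddbedffcfffbfccabdddaeafbef')
  22 → (4, 'edfeddbedffcfffbfccabdddaeafbef')
  23 → (11, 'edffcfffbfccabdddaeafbef')
  24 → (33, 'ef')
  25 → (34, 'f')
  26 → (31, 'fbef')
  27 → (18, 'fbfccabdddaeafbef')
  28 → (0, 'fcaaedfeddbedffcfffbfccabdddaeafbef')
  29 → (20, 'fccabdddaeafbef')
  30 → (14, 'fcfffbfccabdddaeafbef')
  31 → (6, 'feddbedffcfffbfccabdddaeafbef')
  32 → (17, 'ffbfccabdddaeafbef')
  33 → (13, 'ffcfffbfccabdddaeafbef')
  34 → (16, 'fffbfccabdddaeafbef')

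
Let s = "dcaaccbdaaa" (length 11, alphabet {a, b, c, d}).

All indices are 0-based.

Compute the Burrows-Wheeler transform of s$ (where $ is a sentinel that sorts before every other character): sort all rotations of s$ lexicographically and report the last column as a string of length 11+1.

rank  rotation      last
    0  $dcaaccbdaaa  a
    1  a$dcaaccbdaa  a
    2  aa$dcaaccbda  a
    3  aaa$dcaaccbd  d
    4  aaccbdaaa$dc  c
    5  accbdaaa$dca  a
    6  bdaaa$dcaacc  c
    7  caaccbdaaa$d  d
    8  cbdaaa$dcaac  c
    9  ccbdaaa$dcaa  a
   10  daaa$dcaaccb  b
   11  dcaaccbdaaa$  $

aaadcacdcab$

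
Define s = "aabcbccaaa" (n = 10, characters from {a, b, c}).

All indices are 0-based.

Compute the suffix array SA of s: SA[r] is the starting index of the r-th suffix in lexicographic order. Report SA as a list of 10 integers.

[9, 8, 7, 0, 1, 2, 4, 6, 3, 5]

rank→(start, suffix):
  0 → (9, 'a')
  1 → (8, 'aa')
  2 → (7, 'aaa')
  3 → (0, 'aabcbccaaa')
  4 → (1, 'abcbccaaa')
  5 → (2, 'bcbccaaa')
  6 → (4, 'bccaaa')
  7 → (6, 'caaa')
  8 → (3, 'cbccaaa')
  9 → (5, 'ccaaa')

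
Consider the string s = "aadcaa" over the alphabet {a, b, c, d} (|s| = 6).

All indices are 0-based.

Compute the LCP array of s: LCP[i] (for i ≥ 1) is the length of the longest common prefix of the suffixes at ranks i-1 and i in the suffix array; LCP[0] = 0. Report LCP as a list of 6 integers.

rank→(start, suffix):
  0 → (5, 'a')
  1 → (4, 'aa')
  2 → (0, 'aadcaa')
  3 → (1, 'adcaa')
  4 → (3, 'caa')
  5 → (2, 'dcaa')

SA = [5, 4, 0, 1, 3, 2]
[i] adj suffixes → lcp
  [1] 5/4 → 1 ('a')
  [2] 4/0 → 2 ('aa')
  [3] 0/1 → 1 ('a')
  [4] 1/3 → 0 ('')
  [5] 3/2 → 0 ('')

[0, 1, 2, 1, 0, 0]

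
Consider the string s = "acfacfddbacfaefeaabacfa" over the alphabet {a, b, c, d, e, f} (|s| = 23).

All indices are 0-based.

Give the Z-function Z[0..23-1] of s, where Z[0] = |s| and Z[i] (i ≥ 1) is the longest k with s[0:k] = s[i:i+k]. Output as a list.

[23, 0, 0, 3, 0, 0, 0, 0, 0, 4, 0, 0, 1, 0, 0, 0, 1, 1, 0, 4, 0, 0, 1]

Z[0]=23
i=1: fresh scan; Z[1]=0
i=2: fresh scan; Z[2]=0
i=3: fresh scan; Z[3]=3 grow→box=[3,6)
i=4: min(r-i=2, Z[1]=0)=0; Z[4]=0
i=5: min(r-i=1, Z[2]=0)=0; Z[5]=0
i=6: fresh scan; Z[6]=0
i=7: fresh scan; Z[7]=0
i=8: fresh scan; Z[8]=0
i=9: fresh scan; Z[9]=4 grow→box=[9,13)
i=10: min(r-i=3, Z[1]=0)=0; Z[10]=0
i=11: min(r-i=2, Z[2]=0)=0; Z[11]=0
i=12: min(r-i=1, Z[3]=3)=1; Z[12]=1
i=13: fresh scan; Z[13]=0
i=14: fresh scan; Z[14]=0
i=15: fresh scan; Z[15]=0
i=16: fresh scan; Z[16]=1 grow→box=[16,17)
i=17: fresh scan; Z[17]=1 grow→box=[17,18)
i=18: fresh scan; Z[18]=0
i=19: fresh scan; Z[19]=4 grow→box=[19,23)
i=20: min(r-i=3, Z[1]=0)=0; Z[20]=0
i=21: min(r-i=2, Z[2]=0)=0; Z[21]=0
i=22: min(r-i=1, Z[3]=3)=1; Z[22]=1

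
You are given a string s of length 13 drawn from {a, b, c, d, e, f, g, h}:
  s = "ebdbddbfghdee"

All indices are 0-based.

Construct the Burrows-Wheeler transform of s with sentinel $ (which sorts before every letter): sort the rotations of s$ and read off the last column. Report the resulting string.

rank  rotation        last
    0  $ebdbddbfghdee  e
    1  bdbddbfghdee$e  e
    2  bddbfghdee$ebd  d
    3  bfghdee$ebdbdd  d
    4  dbddbfghdee$eb  b
    5  dbfghdee$ebdbd  d
    6  ddbfghdee$ebdb  b
    7  dee$ebdbddbfgh  h
    8  e$ebdbddbfghde  e
    9  ebdbddbfghdee$  $
   10  ee$ebdbddbfghd  d
   11  fghdee$ebdbddb  b
   12  ghdee$ebdbddbf  f
   13  hdee$ebdbddbfg  g

eeddbdbhe$dbfg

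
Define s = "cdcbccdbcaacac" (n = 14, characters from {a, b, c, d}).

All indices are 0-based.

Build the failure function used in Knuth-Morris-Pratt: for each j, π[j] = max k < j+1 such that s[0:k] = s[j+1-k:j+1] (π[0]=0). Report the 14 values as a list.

[0, 0, 1, 0, 1, 1, 2, 0, 1, 0, 0, 1, 0, 1]

π[0] = 0
j=1 s[j]='d': π[1]=0 (border '')
j=2 s[j]='c': π[2]=1 (border 'c')
j=3 s[j]='b': k: 1→0; π[3]=0 (border '')
j=4 s[j]='c': π[4]=1 (border 'c')
j=5 s[j]='c': k: 1→0; π[5]=1 (border 'c')
j=6 s[j]='d': π[6]=2 (border 'cd')
j=7 s[j]='b': k: 2→0; π[7]=0 (border '')
j=8 s[j]='c': π[8]=1 (border 'c')
j=9 s[j]='a': k: 1→0; π[9]=0 (border '')
j=10 s[j]='a': π[10]=0 (border '')
j=11 s[j]='c': π[11]=1 (border 'c')
j=12 s[j]='a': k: 1→0; π[12]=0 (border '')
j=13 s[j]='c': π[13]=1 (border 'c')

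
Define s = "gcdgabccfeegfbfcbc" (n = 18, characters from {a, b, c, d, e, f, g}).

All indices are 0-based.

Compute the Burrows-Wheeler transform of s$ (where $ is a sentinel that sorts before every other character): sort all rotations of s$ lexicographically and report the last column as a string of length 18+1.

rank  rotation             last
    0  $gcdgabccfeegfbfcbc  c
    1  abccfeegfbfcbc$gcdg  g
    2  bc$gcdgabccfeegfbfc  c
    3  bccfeegfbfcbc$gcdga  a
    4  bfcbc$gcdgabccfeegf  f
    5  c$gcdgabccfeegfbfcb  b
    6  cbc$gcdgabccfeegfbf  f
    7  ccfeegfbfcbc$gcdgab  b
    8  cdgabccfeegfbfcbc$g  g
    9  cfeegfbfcbc$gcdgabc  c
   10  dgabccfeegfbfcbc$gc  c
   11  eegfbfcbc$gcdgabccf  f
   12  egfbfcbc$gcdgabccfe  e
   13  fbfcbc$gcdgabccfeeg  g
   14  fcbc$gcdgabccfeegfb  b
   15  feegfbfcbc$gcdgabcc  c
   16  gabccfeegfbfcbc$gcd  d
   17  gcdgabccfeegfbfcbc$  $
   18  gfbfcbc$gcdgabccfee  e

cgcafbfbgccfegbcd$e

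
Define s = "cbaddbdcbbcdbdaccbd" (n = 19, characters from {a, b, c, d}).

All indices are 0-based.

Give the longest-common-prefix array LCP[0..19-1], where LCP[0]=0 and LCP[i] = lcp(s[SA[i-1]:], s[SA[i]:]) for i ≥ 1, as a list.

rank | idx | suffix
   0 |  14 | accbd
   1 |   2 | addbdcbbcdbdaccbd
   2 |   1 | baddbdcbbcdbdaccbd
   3 |   8 | bbcdbdaccbd
   4 |   9 | bcdbdaccbd
   5 |  17 | bd
   6 |  12 | bdaccbd
   7 |   5 | bdcbbcdbdaccbd
   8 |   0 | cbaddbdcbbcdbdaccbd
   9 |   7 | cbbcdbdaccbd
  10 |  16 | cbd
  11 |  15 | ccbd
  12 |  10 | cdbdaccbd
  13 |  18 | d
  14 |  13 | daccbd
  15 |  11 | dbdaccbd
  16 |   4 | dbdcbbcdbdaccbd
  17 |   6 | dcbbcdbdaccbd
  18 |   3 | ddbdcbbcdbdaccbd

SA = [14, 2, 1, 8, 9, 17, 12, 5, 0, 7, 16, 15, 10, 18, 13, 11, 4, 6, 3]
rank  pair      lcp
   1  s[14:],s[2:]  1  'a'
   2  s[2:],s[1:]  0  ''
   3  s[1:],s[8:]  1  'b'
   4  s[8:],s[9:]  1  'b'
   5  s[9:],s[17:]  1  'b'
   6  s[17:],s[12:]  2  'bd'
   7  s[12:],s[5:]  2  'bd'
   8  s[5:],s[0:]  0  ''
   9  s[0:],s[7:]  2  'cb'
  10  s[7:],s[16:]  2  'cb'
  11  s[16:],s[15:]  1  'c'
  12  s[15:],s[10:]  1  'c'
  13  s[10:],s[18:]  0  ''
  14  s[18:],s[13:]  1  'd'
  15  s[13:],s[11:]  1  'd'
  16  s[11:],s[4:]  3  'dbd'
  17  s[4:],s[6:]  1  'd'
  18  s[6:],s[3:]  1  'd'

[0, 1, 0, 1, 1, 1, 2, 2, 0, 2, 2, 1, 1, 0, 1, 1, 3, 1, 1]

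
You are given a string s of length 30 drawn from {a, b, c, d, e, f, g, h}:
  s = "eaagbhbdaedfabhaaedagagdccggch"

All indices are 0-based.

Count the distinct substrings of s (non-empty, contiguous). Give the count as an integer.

435

sorted suffixes:
  #0 SA[0]=15  'aaedagagdccggch'
  #1 SA[1]=1  'aagbhbdaedfabhaaedagagdccggch'
  #2 SA[2]=12  'abhaaedagagdccggch'
  #3 SA[3]=16  'aedagagdccggch'
  #4 SA[4]=8  'aedfabhaaedagagdccggch'
  #5 SA[5]=19  'agagdccggch'
  #6 SA[6]=2  'agbhbdaedfabhaaedagagdccggch'
  #7 SA[7]=21  'agdccggch'
  #8 SA[8]=6  'bdaedfabhaaedagagdccggch'
  #9 SA[9]=13  'bhaaedagagdccggch'
  #10 SA[10]=4  'bhbdaedfabhaaedagagdccggch'
  #11 SA[11]=24  'ccggch'
  #12 SA[12]=25  'cggch'
  #13 SA[13]=28  'ch'
  #14 SA[14]=7  'daedfabhaaedagagdccggch'
  #15 SA[15]=18  'dagagdccggch'
  #16 SA[16]=23  'dccggch'
  #17 SA[17]=10  'dfabhaaedagagdccggch'
  #18 SA[18]=0  'eaagbhbdaedfabhaaedagagdccggch'
  #19 SA[19]=17  'edagagdccggch'
  #20 SA[20]=9  'edfabhaaedagagdccggch'
  #21 SA[21]=11  'fabhaaedagagdccggch'
  #22 SA[22]=20  'gagdccggch'
  #23 SA[23]=3  'gbhbdaedfabhaaedagagdccggch'
  #24 SA[24]=27  'gch'
  #25 SA[25]=22  'gdccggch'
  #26 SA[26]=26  'ggch'
  #27 SA[27]=29  'h'
  #28 SA[28]=14  'haaedagagdccggch'
  #29 SA[29]=5  'hbdaedfabhaaedagagdccggch'

SA = [15, 1, 12, 16, 8, 19, 2, 21, 6, 13, 4, 24, 25, 28, 7, 18, 23, 10, 0, 17, 9, 11, 20, 3, 27, 22, 26, 29, 14, 5]
i: (SA[i-1],SA[i]) lcp shared
  1: (15,1) 2 'aa'
  2: (1,12) 1 'a'
  3: (12,16) 1 'a'
  4: (16,8) 3 'aed'
  5: (8,19) 1 'a'
  6: (19,2) 2 'ag'
  7: (2,21) 2 'ag'
  8: (21,6) 0 ''
  9: (6,13) 1 'b'
  10: (13,4) 2 'bh'
  11: (4,24) 0 ''
  12: (24,25) 1 'c'
  13: (25,28) 1 'c'
  14: (28,7) 0 ''
  15: (7,18) 2 'da'
  16: (18,23) 1 'd'
  17: (23,10) 1 'd'
  18: (10,0) 0 ''
  19: (0,17) 1 'e'
  20: (17,9) 2 'ed'
  21: (9,11) 0 ''
  22: (11,20) 0 ''
  23: (20,3) 1 'g'
  24: (3,27) 1 'g'
  25: (27,22) 1 'g'
  26: (22,26) 1 'g'
  27: (26,29) 0 ''
  28: (29,14) 1 'h'
  29: (14,5) 1 'h'

n(n+1)/2 = 30·31/2 = 465
Σ LCP = 0 + 2 + 1 + 1 + 3 + 1 + 2 + 2 + 0 + 1 + 2 + 0 + 1 + 1 + 0 + 2 + 1 + 1 + 0 + 1 + 2 + 0 + 0 + 1 + 1 + 1 + 1 + 0 + 1 + 1 = 30
distinct = 465 − 30 = 435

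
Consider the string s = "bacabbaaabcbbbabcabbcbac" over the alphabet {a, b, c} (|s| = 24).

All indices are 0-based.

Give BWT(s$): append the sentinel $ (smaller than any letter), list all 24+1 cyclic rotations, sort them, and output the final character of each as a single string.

cbaccbabbbbc$abcaabaaabbb

rank  rotation                   last
    0  $bacabbaaabcbbbabcabbcbac  c
    1  aaabcbbbabcabbcbac$bacabb  b
    2  aabcbbbabcabbcbac$bacabba  a
    3  abbaaabcbbbabcabbcbac$bac  c
    4  abbcbac$bacabbaaabcbbbabc  c
    5  abcabbcbac$bacabbaaabcbbb  b
    6  abcbbbabcabbcbac$bacabbaa  a
    7  ac$bacabbaaabcbbbabcabbcb  b
    8  acabbaaabcbbbabcabbcbac$b  b
    9  baaabcbbbabcabbcbac$bacab  b
   10  babcabbcbac$bacabbaaabcbb  b
   11  bac$bacabbaaabcbbbabcabbc  c
   12  bacabbaaabcbbbabcabbcbac$  $
   13  bbaaabcbbbabcabbcbac$baca  a
   14  bbabcabbcbac$bacabbaaabcb  b
   15  bbbabcabbcbac$bacabbaaabc  c
   16  bbcbac$bacabbaaabcbbbabca  a
   17  bcabbcbac$bacabbaaabcbbba  a
   18  bcbac$bacabbaaabcbbbabcab  b
   19  bcbbbabcabbcbac$bacabbaaa  a
   20  c$bacabbaaabcbbbabcabbcba  a
   21  cabbaaabcbbbabcabbcbac$ba  a
   22  cabbcbac$bacabbaaabcbbbab  b
   23  cbac$bacabbaaabcbbbabcabb  b
   24  cbbbabcabbcbac$bacabbaaab  b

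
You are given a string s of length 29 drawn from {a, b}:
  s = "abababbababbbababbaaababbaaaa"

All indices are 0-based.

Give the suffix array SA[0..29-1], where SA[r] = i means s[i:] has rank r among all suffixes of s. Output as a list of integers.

[28, 27, 26, 25, 18, 19, 0, 20, 13, 2, 7, 22, 15, 4, 9, 24, 17, 12, 1, 6, 21, 14, 3, 8, 23, 16, 11, 5, 10]

rank→(start, suffix):
  0 → (28, 'a')
  1 → (27, 'aa')
  2 → (26, 'aaa')
  3 → (25, 'aaaa')
  4 → (18, 'aaababbaaaa')
  5 → (19, 'aababbaaaa')
  6 → (0, 'abababbababbbababbaaababbaaaa')
  7 → (20, 'ababbaaaa')
  8 → (13, 'ababbaaababbaaaa')
  9 → (2, 'ababbababbbababbaaababbaaaa')
  10 → (7, 'ababbbababbaaababbaaaa')
  11 → (22, 'abbaaaa')
  12 → (15, 'abbaaababbaaaa')
  13 → (4, 'abbababbbababbaaababbaaaa')
  14 → (9, 'abbbababbaaababbaaaa')
  15 → (24, 'baaaa')
  16 → (17, 'baaababbaaaa')
  17 → (12, 'bababbaaababbaaaa')
  18 → (1, 'bababbababbbababbaaababbaaaa')
  19 → (6, 'bababbbababbaaababbaaaa')
  20 → (21, 'babbaaaa')
  21 → (14, 'babbaaababbaaaa')
  22 → (3, 'babbababbbababbaaababbaaaa')
  23 → (8, 'babbbababbaaababbaaaa')
  24 → (23, 'bbaaaa')
  25 → (16, 'bbaaababbaaaa')
  26 → (11, 'bbababbaaababbaaaa')
  27 → (5, 'bbababbbababbaaababbaaaa')
  28 → (10, 'bbbababbaaababbaaaa')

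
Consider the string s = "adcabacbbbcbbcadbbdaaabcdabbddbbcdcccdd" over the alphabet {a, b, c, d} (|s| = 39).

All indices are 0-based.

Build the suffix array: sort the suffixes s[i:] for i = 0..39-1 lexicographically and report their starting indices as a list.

[19, 20, 3, 25, 21, 5, 14, 0, 4, 7, 11, 8, 30, 16, 26, 12, 9, 22, 31, 17, 27, 2, 13, 6, 10, 34, 35, 23, 32, 36, 38, 18, 24, 29, 15, 1, 33, 37, 28]

sorted suffixes:
  #0 SA[0]=19  'aaabcdabbddbbcdcccdd'
  #1 SA[1]=20  'aabcdabbddbbcdcccdd'
  #2 SA[2]=3  'abacbbbcbbcadbbdaaabcdabbddbbcdcccdd'
  #3 SA[3]=25  'abbddbbcdcccdd'
  #4 SA[4]=21  'abcdabbddbbcdcccdd'
  #5 SA[5]=5  'acbbbcbbcadbbdaaabcdabbddbbcdcccdd'
  #6 SA[6]=14  'adbbdaaabcdabbddbbcdcccdd'
  #7 SA[7]=0  'adcabacbbbcbbcadbbdaaabcdabbddbbcdcccdd'
  #8 SA[8]=4  'bacbbbcbbcadbbdaaabcdabbddbbcdcccdd'
  #9 SA[9]=7  'bbbcbbcadbbdaaabcdabbddbbcdcccdd'
  #10 SA[10]=11  'bbcadbbdaaabcdabbddbbcdcccdd'
  #11 SA[11]=8  'bbcbbcadbbdaaabcdabbddbbcdcccdd'
  #12 SA[12]=30  'bbcdcccdd'
  #13 SA[13]=16  'bbdaaabcdabbddbbcdcccdd'
  #14 SA[14]=26  'bbddbbcdcccdd'
  #15 SA[15]=12  'bcadbbdaaabcdabbddbbcdcccdd'
  #16 SA[16]=9  'bcbbcadbbdaaabcdabbddbbcdcccdd'
  #17 SA[17]=22  'bcdabbddbbcdcccdd'
  #18 SA[18]=31  'bcdcccdd'
  #19 SA[19]=17  'bdaaabcdabbddbbcdcccdd'
  #20 SA[20]=27  'bddbbcdcccdd'
  #21 SA[21]=2  'cabacbbbcbbcadbbdaaabcdabbddbbcdcccdd'
  #22 SA[22]=13  'cadbbdaaabcdabbddbbcdcccdd'
  #23 SA[23]=6  'cbbbcbbcadbbdaaabcdabbddbbcdcccdd'
  #24 SA[24]=10  'cbbcadbbdaaabcdabbddbbcdcccdd'
  #25 SA[25]=34  'cccdd'
  #26 SA[26]=35  'ccdd'
  #27 SA[27]=23  'cdabbddbbcdcccdd'
  #28 SA[28]=32  'cdcccdd'
  #29 SA[29]=36  'cdd'
  #30 SA[30]=38  'd'
  #31 SA[31]=18  'daaabcdabbddbbcdcccdd'
  #32 SA[32]=24  'dabbddbbcdcccdd'
  #33 SA[33]=29  'dbbcdcccdd'
  #34 SA[34]=15  'dbbdaaabcdabbddbbcdcccdd'
  #35 SA[35]=1  'dcabacbbbcbbcadbbdaaabcdabbddbbcdcccdd'
  #36 SA[36]=33  'dcccdd'
  #37 SA[37]=37  'dd'
  #38 SA[38]=28  'ddbbcdcccdd'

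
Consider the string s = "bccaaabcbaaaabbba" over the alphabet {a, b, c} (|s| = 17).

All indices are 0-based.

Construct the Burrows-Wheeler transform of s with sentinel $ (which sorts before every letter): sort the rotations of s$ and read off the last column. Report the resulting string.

abbacaaaabcbaa$cbb

rank  rotation            last
    0  $bccaaabcbaaaabbba  a
    1  a$bccaaabcbaaaabbb  b
    2  aaaabbba$bccaaabcb  b
    3  aaabbba$bccaaabcba  a
    4  aaabcbaaaabbba$bcc  c
    5  aabbba$bccaaabcbaa  a
    6  aabcbaaaabbba$bcca  a
    7  abbba$bccaaabcbaaa  a
    8  abcbaaaabbba$bccaa  a
    9  ba$bccaaabcbaaaabb  b
   10  baaaabbba$bccaaabc  c
   11  bba$bccaaabcbaaaab  b
   12  bbba$bccaaabcbaaaa  a
   13  bcbaaaabbba$bccaaa  a
   14  bccaaabcbaaaabbba$  $
   15  caaabcbaaaabbba$bc  c
   16  cbaaaabbba$bccaaab  b
   17  ccaaabcbaaaabbba$b  b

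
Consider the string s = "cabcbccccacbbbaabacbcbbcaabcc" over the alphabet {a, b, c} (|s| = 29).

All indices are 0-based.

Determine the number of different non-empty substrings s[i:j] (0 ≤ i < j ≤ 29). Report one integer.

382

rank→(start, suffix):
  0 → (14, 'aabacbcbbcaabcc')
  1 → (24, 'aabcc')
  2 → (15, 'abacbcbbcaabcc')
  3 → (1, 'abcbccccacbbbaabacbcbbcaabcc')
  4 → (25, 'abcc')
  5 → (9, 'acbbbaabacbcbbcaabcc')
  6 → (17, 'acbcbbcaabcc')
  7 → (13, 'baabacbcbbcaabcc')
  8 → (16, 'bacbcbbcaabcc')
  9 → (12, 'bbaabacbcbbcaabcc')
  10 → (11, 'bbbaabacbcbbcaabcc')
  11 → (21, 'bbcaabcc')
  12 → (22, 'bcaabcc')
  13 → (19, 'bcbbcaabcc')
  14 → (2, 'bcbccccacbbbaabacbcbbcaabcc')
  15 → (26, 'bcc')
  16 → (4, 'bccccacbbbaabacbcbbcaabcc')
  17 → (28, 'c')
  18 → (23, 'caabcc')
  19 → (0, 'cabcbccccacbbbaabacbcbbcaabcc')
  20 → (8, 'cacbbbaabacbcbbcaabcc')
  21 → (10, 'cbbbaabacbcbbcaabcc')
  22 → (20, 'cbbcaabcc')
  23 → (18, 'cbcbbcaabcc')
  24 → (3, 'cbccccacbbbaabacbcbbcaabcc')
  25 → (27, 'cc')
  26 → (7, 'ccacbbbaabacbcbbcaabcc')
  27 → (6, 'cccacbbbaabacbcbbcaabcc')
  28 → (5, 'ccccacbbbaabacbcbbcaabcc')

SA = [14, 24, 15, 1, 25, 9, 17, 13, 16, 12, 11, 21, 22, 19, 2, 26, 4, 28, 23, 0, 8, 10, 20, 18, 3, 27, 7, 6, 5]
i: (SA[i-1],SA[i]) lcp shared
  1: (14,24) 3 'aab'
  2: (24,15) 1 'a'
  3: (15,1) 2 'ab'
  4: (1,25) 3 'abc'
  5: (25,9) 1 'a'
  6: (9,17) 3 'acb'
  7: (17,13) 0 ''
  8: (13,16) 2 'ba'
  9: (16,12) 1 'b'
  10: (12,11) 2 'bb'
  11: (11,21) 2 'bb'
  12: (21,22) 1 'b'
  13: (22,19) 2 'bc'
  14: (19,2) 3 'bcb'
  15: (2,26) 2 'bc'
  16: (26,4) 3 'bcc'
  17: (4,28) 0 ''
  18: (28,23) 1 'c'
  19: (23,0) 2 'ca'
  20: (0,8) 2 'ca'
  21: (8,10) 1 'c'
  22: (10,20) 3 'cbb'
  23: (20,18) 2 'cb'
  24: (18,3) 3 'cbc'
  25: (3,27) 1 'c'
  26: (27,7) 2 'cc'
  27: (7,6) 2 'cc'
  28: (6,5) 3 'ccc'

n(n+1)/2 = 29·30/2 = 435
Σ LCP = 0 + 3 + 1 + 2 + 3 + 1 + 3 + 0 + 2 + 1 + 2 + 2 + 1 + 2 + 3 + 2 + 3 + 0 + 1 + 2 + 2 + 1 + 3 + 2 + 3 + 1 + 2 + 2 + 3 = 53
distinct = 435 − 53 = 382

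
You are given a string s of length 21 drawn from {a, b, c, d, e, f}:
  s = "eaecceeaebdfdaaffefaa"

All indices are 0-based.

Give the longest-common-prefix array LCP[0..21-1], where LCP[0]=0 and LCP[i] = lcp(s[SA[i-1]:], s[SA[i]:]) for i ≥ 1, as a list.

rank | idx | suffix
   0 |  20 | a
   1 |  19 | aa
   2 |  13 | aaffefaa
   3 |   7 | aebdfdaaffefaa
   4 |   1 | aecceeaebdfdaaffefaa
   5 |  14 | affefaa
   6 |   9 | bdfdaaffefaa
   7 |   3 | cceeaebdfdaaffefaa
   8 |   4 | ceeaebdfdaaffefaa
   9 |  12 | daaffefaa
  10 |  10 | dfdaaffefaa
  11 |   6 | eaebdfdaaffefaa
  12 |   0 | eaecceeaebdfdaaffefaa
  13 |   8 | ebdfdaaffefaa
  14 |   2 | ecceeaebdfdaaffefaa
  15 |   5 | eeaebdfdaaffefaa
  16 |  17 | efaa
  17 |  18 | faa
  18 |  11 | fdaaffefaa
  19 |  16 | fefaa
  20 |  15 | ffefaa

SA = [20, 19, 13, 7, 1, 14, 9, 3, 4, 12, 10, 6, 0, 8, 2, 5, 17, 18, 11, 16, 15]
i: (SA[i-1],SA[i]) lcp shared
  1: (20,19) 1 'a'
  2: (19,13) 2 'aa'
  3: (13,7) 1 'a'
  4: (7,1) 2 'ae'
  5: (1,14) 1 'a'
  6: (14,9) 0 ''
  7: (9,3) 0 ''
  8: (3,4) 1 'c'
  9: (4,12) 0 ''
  10: (12,10) 1 'd'
  11: (10,6) 0 ''
  12: (6,0) 3 'eae'
  13: (0,8) 1 'e'
  14: (8,2) 1 'e'
  15: (2,5) 1 'e'
  16: (5,17) 1 'e'
  17: (17,18) 0 ''
  18: (18,11) 1 'f'
  19: (11,16) 1 'f'
  20: (16,15) 1 'f'

[0, 1, 2, 1, 2, 1, 0, 0, 1, 0, 1, 0, 3, 1, 1, 1, 1, 0, 1, 1, 1]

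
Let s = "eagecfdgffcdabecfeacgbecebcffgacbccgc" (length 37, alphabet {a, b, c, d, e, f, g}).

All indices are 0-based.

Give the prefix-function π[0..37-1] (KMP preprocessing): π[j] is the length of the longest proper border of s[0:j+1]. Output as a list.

π[0] = 0
j=1 s[j]='a': π[1]=0 (border '')
j=2 s[j]='g': π[2]=0 (border '')
j=3 s[j]='e': π[3]=1 (border 'e')
j=4 s[j]='c': k: 1→0; π[4]=0 (border '')
j=5 s[j]='f': π[5]=0 (border '')
j=6 s[j]='d': π[6]=0 (border '')
j=7 s[j]='g': π[7]=0 (border '')
j=8 s[j]='f': π[8]=0 (border '')
j=9 s[j]='f': π[9]=0 (border '')
j=10 s[j]='c': π[10]=0 (border '')
j=11 s[j]='d': π[11]=0 (border '')
j=12 s[j]='a': π[12]=0 (border '')
j=13 s[j]='b': π[13]=0 (border '')
j=14 s[j]='e': π[14]=1 (border 'e')
j=15 s[j]='c': k: 1→0; π[15]=0 (border '')
j=16 s[j]='f': π[16]=0 (border '')
j=17 s[j]='e': π[17]=1 (border 'e')
j=18 s[j]='a': π[18]=2 (border 'ea')
j=19 s[j]='c': k: 2→0; π[19]=0 (border '')
j=20 s[j]='g': π[20]=0 (border '')
j=21 s[j]='b': π[21]=0 (border '')
j=22 s[j]='e': π[22]=1 (border 'e')
j=23 s[j]='c': k: 1→0; π[23]=0 (border '')
j=24 s[j]='e': π[24]=1 (border 'e')
j=25 s[j]='b': k: 1→0; π[25]=0 (border '')
j=26 s[j]='c': π[26]=0 (border '')
j=27 s[j]='f': π[27]=0 (border '')
j=28 s[j]='f': π[28]=0 (border '')
j=29 s[j]='g': π[29]=0 (border '')
j=30 s[j]='a': π[30]=0 (border '')
j=31 s[j]='c': π[31]=0 (border '')
j=32 s[j]='b': π[32]=0 (border '')
j=33 s[j]='c': π[33]=0 (border '')
j=34 s[j]='c': π[34]=0 (border '')
j=35 s[j]='g': π[35]=0 (border '')
j=36 s[j]='c': π[36]=0 (border '')

[0, 0, 0, 1, 0, 0, 0, 0, 0, 0, 0, 0, 0, 0, 1, 0, 0, 1, 2, 0, 0, 0, 1, 0, 1, 0, 0, 0, 0, 0, 0, 0, 0, 0, 0, 0, 0]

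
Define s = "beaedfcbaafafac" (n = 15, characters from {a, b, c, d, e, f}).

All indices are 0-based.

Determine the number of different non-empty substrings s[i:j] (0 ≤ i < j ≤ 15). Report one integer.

108

rank | idx | suffix
   0 |   8 | aafafac
   1 |  13 | ac
   2 |   2 | aedfcbaafafac
   3 |  11 | afac
   4 |   9 | afafac
   5 |   7 | baafafac
   6 |   0 | beaedfcbaafafac
   7 |  14 | c
   8 |   6 | cbaafafac
   9 |   4 | dfcbaafafac
  10 |   1 | eaedfcbaafafac
  11 |   3 | edfcbaafafac
  12 |  12 | fac
  13 |  10 | fafac
  14 |   5 | fcbaafafac

SA = [8, 13, 2, 11, 9, 7, 0, 14, 6, 4, 1, 3, 12, 10, 5]
i: (SA[i-1],SA[i]) lcp shared
  1: (8,13) 1 'a'
  2: (13,2) 1 'a'
  3: (2,11) 1 'a'
  4: (11,9) 3 'afa'
  5: (9,7) 0 ''
  6: (7,0) 1 'b'
  7: (0,14) 0 ''
  8: (14,6) 1 'c'
  9: (6,4) 0 ''
  10: (4,1) 0 ''
  11: (1,3) 1 'e'
  12: (3,12) 0 ''
  13: (12,10) 2 'fa'
  14: (10,5) 1 'f'

n(n+1)/2 = 15·16/2 = 120
Σ LCP = 0 + 1 + 1 + 1 + 3 + 0 + 1 + 0 + 1 + 0 + 0 + 1 + 0 + 2 + 1 = 12
distinct = 120 − 12 = 108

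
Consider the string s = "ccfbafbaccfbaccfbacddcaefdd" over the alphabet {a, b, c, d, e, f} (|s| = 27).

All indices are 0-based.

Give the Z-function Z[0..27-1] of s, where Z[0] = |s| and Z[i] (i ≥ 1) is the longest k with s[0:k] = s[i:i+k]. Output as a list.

Z[0]=27
i=1: outside box; Z[1]=1 scan→box=[1,2)
i=2: outside box; Z[2]=0
i=3: outside box; Z[3]=0
i=4: outside box; Z[4]=0
i=5: outside box; Z[5]=0
i=6: outside box; Z[6]=0
i=7: outside box; Z[7]=0
i=8: outside box; Z[8]=5 scan→box=[8,13)
i=9: min(r-i=4, Z[1]=1)=1; Z[9]=1
i=10: min(r-i=3, Z[2]=0)=0; Z[10]=0
i=11: min(r-i=2, Z[3]=0)=0; Z[11]=0
i=12: min(r-i=1, Z[4]=0)=0; Z[12]=0
i=13: outside box; Z[13]=5 scan→box=[13,18)
i=14: min(r-i=4, Z[1]=1)=1; Z[14]=1
i=15: min(r-i=3, Z[2]=0)=0; Z[15]=0
i=16: min(r-i=2, Z[3]=0)=0; Z[16]=0
i=17: min(r-i=1, Z[4]=0)=0; Z[17]=0
i=18: outside box; Z[18]=1 scan→box=[18,19)
i=19: outside box; Z[19]=0
i=20: outside box; Z[20]=0
i=21: outside box; Z[21]=1 scan→box=[21,22)
i=22: outside box; Z[22]=0
i=23: outside box; Z[23]=0
i=24: outside box; Z[24]=0
i=25: outside box; Z[25]=0
i=26: outside box; Z[26]=0

[27, 1, 0, 0, 0, 0, 0, 0, 5, 1, 0, 0, 0, 5, 1, 0, 0, 0, 1, 0, 0, 1, 0, 0, 0, 0, 0]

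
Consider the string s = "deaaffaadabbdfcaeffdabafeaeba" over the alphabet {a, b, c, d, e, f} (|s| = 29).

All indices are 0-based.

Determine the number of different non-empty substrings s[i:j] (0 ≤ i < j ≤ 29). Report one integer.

403

sorted suffixes:
  #0 SA[0]=28  'a'
  #1 SA[1]=6  'aadabbdfcaeffdabafeaeba'
  #2 SA[2]=2  'aaffaadabbdfcaeffdabafeaeba'
  #3 SA[3]=20  'abafeaeba'
  #4 SA[4]=9  'abbdfcaeffdabafeaeba'
  #5 SA[5]=7  'adabbdfcaeffdabafeaeba'
  #6 SA[6]=25  'aeba'
  #7 SA[7]=15  'aeffdabafeaeba'
  #8 SA[8]=22  'afeaeba'
  #9 SA[9]=3  'affaadabbdfcaeffdabafeaeba'
  #10 SA[10]=27  'ba'
  #11 SA[11]=21  'bafeaeba'
  #12 SA[12]=10  'bbdfcaeffdabafeaeba'
  #13 SA[13]=11  'bdfcaeffdabafeaeba'
  #14 SA[14]=14  'caeffdabafeaeba'
  #15 SA[15]=19  'dabafeaeba'
  #16 SA[16]=8  'dabbdfcaeffdabafeaeba'
  #17 SA[17]=0  'deaaffaadabbdfcaeffdabafeaeba'
  #18 SA[18]=12  'dfcaeffdabafeaeba'
  #19 SA[19]=1  'eaaffaadabbdfcaeffdabafeaeba'
  #20 SA[20]=24  'eaeba'
  #21 SA[21]=26  'eba'
  #22 SA[22]=16  'effdabafeaeba'
  #23 SA[23]=5  'faadabbdfcaeffdabafeaeba'
  #24 SA[24]=13  'fcaeffdabafeaeba'
  #25 SA[25]=18  'fdabafeaeba'
  #26 SA[26]=23  'feaeba'
  #27 SA[27]=4  'ffaadabbdfcaeffdabafeaeba'
  #28 SA[28]=17  'ffdabafeaeba'

SA = [28, 6, 2, 20, 9, 7, 25, 15, 22, 3, 27, 21, 10, 11, 14, 19, 8, 0, 12, 1, 24, 26, 16, 5, 13, 18, 23, 4, 17]
[i] adj suffixes → lcp
  [1] 28/6 → 1 ('a')
  [2] 6/2 → 2 ('aa')
  [3] 2/20 → 1 ('a')
  [4] 20/9 → 2 ('ab')
  [5] 9/7 → 1 ('a')
  [6] 7/25 → 1 ('a')
  [7] 25/15 → 2 ('ae')
  [8] 15/22 → 1 ('a')
  [9] 22/3 → 2 ('af')
  [10] 3/27 → 0 ('')
  [11] 27/21 → 2 ('ba')
  [12] 21/10 → 1 ('b')
  [13] 10/11 → 1 ('b')
  [14] 11/14 → 0 ('')
  [15] 14/19 → 0 ('')
  [16] 19/8 → 3 ('dab')
  [17] 8/0 → 1 ('d')
  [18] 0/12 → 1 ('d')
  [19] 12/1 → 0 ('')
  [20] 1/24 → 2 ('ea')
  [21] 24/26 → 1 ('e')
  [22] 26/16 → 1 ('e')
  [23] 16/5 → 0 ('')
  [24] 5/13 → 1 ('f')
  [25] 13/18 → 1 ('f')
  [26] 18/23 → 1 ('f')
  [27] 23/4 → 1 ('f')
  [28] 4/17 → 2 ('ff')

n(n+1)/2 = 29·30/2 = 435
Σ LCP = 0 + 1 + 2 + 1 + 2 + 1 + 1 + 2 + 1 + 2 + 0 + 2 + 1 + 1 + 0 + 0 + 3 + 1 + 1 + 0 + 2 + 1 + 1 + 0 + 1 + 1 + 1 + 1 + 2 = 32
distinct = 435 − 32 = 403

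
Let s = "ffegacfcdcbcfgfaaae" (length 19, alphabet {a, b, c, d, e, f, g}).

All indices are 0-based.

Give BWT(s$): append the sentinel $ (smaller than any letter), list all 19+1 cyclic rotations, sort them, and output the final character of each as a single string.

efagacdfabcafgcf$cef

rank  rotation              last
    0  $ffegacfcdcbcfgfaaae  e
    1  aaae$ffegacfcdcbcfgf  f
    2  aae$ffegacfcdcbcfgfa  a
    3  acfcdcbcfgfaaae$ffeg  g
    4  ae$ffegacfcdcbcfgfaa  a
    5  bcfgfaaae$ffegacfcdc  c
    6  cbcfgfaaae$ffegacfcd  d
    7  cdcbcfgfaaae$ffegacf  f
    8  cfcdcbcfgfaaae$ffega  a
    9  cfgfaaae$ffegacfcdcb  b
   10  dcbcfgfaaae$ffegacfc  c
   11  e$ffegacfcdcbcfgfaaa  a
   12  egacfcdcbcfgfaaae$ff  f
   13  faaae$ffegacfcdcbcfg  g
   14  fcdcbcfgfaaae$ffegac  c
   15  fegacfcdcbcfgfaaae$f  f
   16  ffegacfcdcbcfgfaaae$  $
   17  fgfaaae$ffegacfcdcbc  c
   18  gacfcdcbcfgfaaae$ffe  e
   19  gfaaae$ffegacfcdcbcf  f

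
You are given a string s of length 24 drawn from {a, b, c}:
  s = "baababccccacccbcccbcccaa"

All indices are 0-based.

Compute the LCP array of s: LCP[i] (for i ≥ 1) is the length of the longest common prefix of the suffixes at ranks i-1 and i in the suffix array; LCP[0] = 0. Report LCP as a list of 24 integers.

[0, 1, 2, 1, 2, 1, 0, 2, 1, 4, 4, 0, 2, 1, 5, 1, 3, 2, 6, 2, 4, 3, 7, 3]

rank | idx | suffix
   0 |  23 | a
   1 |  22 | aa
   2 |   1 | aababccccacccbcccbcccaa
   3 |   2 | ababccccacccbcccbcccaa
   4 |   4 | abccccacccbcccbcccaa
   5 |  10 | acccbcccbcccaa
   6 |   0 | baababccccacccbcccbcccaa
   7 |   3 | babccccacccbcccbcccaa
   8 |  18 | bcccaa
   9 |  14 | bcccbcccaa
  10 |   5 | bccccacccbcccbcccaa
  11 |  21 | caa
  12 |   9 | cacccbcccbcccaa
  13 |  17 | cbcccaa
  14 |  13 | cbcccbcccaa
  15 |  20 | ccaa
  16 |   8 | ccacccbcccbcccaa
  17 |  16 | ccbcccaa
  18 |  12 | ccbcccbcccaa
  19 |  19 | cccaa
  20 |   7 | cccacccbcccbcccaa
  21 |  15 | cccbcccaa
  22 |  11 | cccbcccbcccaa
  23 |   6 | ccccacccbcccbcccaa

SA = [23, 22, 1, 2, 4, 10, 0, 3, 18, 14, 5, 21, 9, 17, 13, 20, 8, 16, 12, 19, 7, 15, 11, 6]
[i] adj suffixes → lcp
  [1] 23/22 → 1 ('a')
  [2] 22/1 → 2 ('aa')
  [3] 1/2 → 1 ('a')
  [4] 2/4 → 2 ('ab')
  [5] 4/10 → 1 ('a')
  [6] 10/0 → 0 ('')
  [7] 0/3 → 2 ('ba')
  [8] 3/18 → 1 ('b')
  [9] 18/14 → 4 ('bccc')
  [10] 14/5 → 4 ('bccc')
  [11] 5/21 → 0 ('')
  [12] 21/9 → 2 ('ca')
  [13] 9/17 → 1 ('c')
  [14] 17/13 → 5 ('cbccc')
  [15] 13/20 → 1 ('c')
  [16] 20/8 → 3 ('cca')
  [17] 8/16 → 2 ('cc')
  [18] 16/12 → 6 ('ccbccc')
  [19] 12/19 → 2 ('cc')
  [20] 19/7 → 4 ('ccca')
  [21] 7/15 → 3 ('ccc')
  [22] 15/11 → 7 ('cccbccc')
  [23] 11/6 → 3 ('ccc')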